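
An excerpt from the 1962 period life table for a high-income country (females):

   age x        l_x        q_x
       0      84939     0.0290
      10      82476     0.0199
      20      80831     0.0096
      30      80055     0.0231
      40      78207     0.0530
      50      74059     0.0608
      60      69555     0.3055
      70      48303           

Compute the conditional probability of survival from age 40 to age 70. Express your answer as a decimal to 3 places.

The conditional survival probability is l_70/l_40 = 48303/78207 = 0.617630.

0.618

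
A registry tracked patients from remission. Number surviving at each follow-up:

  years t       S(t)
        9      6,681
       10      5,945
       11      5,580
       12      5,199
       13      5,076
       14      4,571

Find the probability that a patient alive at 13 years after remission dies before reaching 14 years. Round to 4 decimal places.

0.0995

P(die before 14 | alive at 13) = 1 − S(14)/S(13) = 1 − 4,571/5,076 = (505)/5,076 = 0.099488.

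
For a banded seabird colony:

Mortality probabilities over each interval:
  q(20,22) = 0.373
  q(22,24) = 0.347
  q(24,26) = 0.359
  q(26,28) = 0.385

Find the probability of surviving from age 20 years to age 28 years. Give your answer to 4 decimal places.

0.1614

Survival from 20 to 28 is the product of surviving each interval: (1 − 0.373) × (1 − 0.347) × (1 − 0.359) × (1 − 0.385).
= 0.627 × 0.653 × 0.641 × 0.615 = 0.161404.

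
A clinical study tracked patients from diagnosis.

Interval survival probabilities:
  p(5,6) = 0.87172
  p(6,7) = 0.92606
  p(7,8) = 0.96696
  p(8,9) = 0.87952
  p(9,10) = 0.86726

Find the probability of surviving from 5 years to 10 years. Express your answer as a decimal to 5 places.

P(survive 5→10) = 0.87172 × 0.92606 × 0.96696 × 0.87952 × 0.86726.
= 0.595415.

0.59541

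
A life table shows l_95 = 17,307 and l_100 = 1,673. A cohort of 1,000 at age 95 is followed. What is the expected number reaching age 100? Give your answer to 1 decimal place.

The relevant probability is 1,673/17,307 = 0.096666.
Expected number = 1,000 × 0.096666 = 96.7.

96.7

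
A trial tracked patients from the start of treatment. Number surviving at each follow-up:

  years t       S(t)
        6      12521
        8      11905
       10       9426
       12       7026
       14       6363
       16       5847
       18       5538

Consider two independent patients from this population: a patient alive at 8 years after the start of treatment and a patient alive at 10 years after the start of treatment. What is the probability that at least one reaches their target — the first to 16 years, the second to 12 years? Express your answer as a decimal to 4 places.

p₁ = S(16)/S(8) = 5847/11905 = 0.491138; p₂ = S(12)/S(10) = 7026/9426 = 0.745385.
P(at least one) = 1 − (1−p₁)(1−p₂) = 1 − 0.508862 × 0.254615 = 0.870436.

0.8704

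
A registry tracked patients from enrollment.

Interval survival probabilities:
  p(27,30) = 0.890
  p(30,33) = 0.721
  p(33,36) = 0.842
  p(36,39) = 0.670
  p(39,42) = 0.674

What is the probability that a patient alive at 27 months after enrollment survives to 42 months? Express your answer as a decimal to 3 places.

0.244

The overall survival probability is 0.890 × 0.721 × 0.842 × 0.670 × 0.674.
= 0.243990.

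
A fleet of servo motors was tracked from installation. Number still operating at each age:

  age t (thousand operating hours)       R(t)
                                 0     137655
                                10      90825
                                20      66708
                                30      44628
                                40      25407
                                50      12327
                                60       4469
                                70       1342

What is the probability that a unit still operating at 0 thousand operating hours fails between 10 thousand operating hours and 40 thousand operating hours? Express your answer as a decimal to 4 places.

This is the probability of reaching 10 but not 40, conditional on being operational at 0: (R(10) − R(40)) / R(0).
= (90825 − 25407) / 137655 = 65418 / 137655 = 0.475232.

0.4752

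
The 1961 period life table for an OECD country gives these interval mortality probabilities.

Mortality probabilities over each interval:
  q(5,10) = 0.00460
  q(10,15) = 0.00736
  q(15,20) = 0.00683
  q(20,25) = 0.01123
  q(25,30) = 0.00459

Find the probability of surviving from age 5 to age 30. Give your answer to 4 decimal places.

P(survive 5→30) = (1 − 0.00460) × (1 − 0.00736) × (1 − 0.00683) × (1 − 0.01123) × (1 − 0.00459).
= 0.99540 × 0.99264 × 0.99317 × 0.98877 × 0.99541 = 0.965851.

0.9659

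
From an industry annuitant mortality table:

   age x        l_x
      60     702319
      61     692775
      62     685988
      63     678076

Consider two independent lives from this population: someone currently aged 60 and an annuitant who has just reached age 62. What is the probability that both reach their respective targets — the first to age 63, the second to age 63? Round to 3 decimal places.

0.954

p₁ = l_63/l_60 = 678076/702319 = 0.965481; p₂ = l_63/l_62 = 678076/685988 = 0.988466.
P(both) = p₁ × p₂ = 0.965481 × 0.988466 = 0.954345.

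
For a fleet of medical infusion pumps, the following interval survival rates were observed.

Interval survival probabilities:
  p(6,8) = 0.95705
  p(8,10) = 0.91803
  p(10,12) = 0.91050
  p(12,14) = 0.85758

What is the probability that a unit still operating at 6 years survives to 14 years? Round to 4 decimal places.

0.6860

P(survive 6→14) = 0.95705 × 0.91803 × 0.91050 × 0.85758.
= 0.686035.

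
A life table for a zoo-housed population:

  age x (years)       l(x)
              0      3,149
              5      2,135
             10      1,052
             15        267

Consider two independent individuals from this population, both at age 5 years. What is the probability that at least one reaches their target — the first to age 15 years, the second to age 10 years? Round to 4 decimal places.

p₁ = l(15)/l(5) = 267/2,135 = 0.125059; p₂ = l(10)/l(5) = 1,052/2,135 = 0.492740.
P(at least one) = 1 − (1−p₁)(1−p₂) = 1 − 0.874941 × 0.507260 = 0.556177.

0.5562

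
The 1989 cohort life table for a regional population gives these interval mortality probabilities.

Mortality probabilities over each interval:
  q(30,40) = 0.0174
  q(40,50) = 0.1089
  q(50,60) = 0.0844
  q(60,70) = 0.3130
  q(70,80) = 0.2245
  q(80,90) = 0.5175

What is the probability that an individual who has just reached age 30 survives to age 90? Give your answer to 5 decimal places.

P(survive 30→90) = (1 − 0.0174) × (1 − 0.1089) × (1 − 0.0844) × (1 − 0.3130) × (1 − 0.2245) × (1 − 0.5175).
= 0.9826 × 0.8911 × 0.9156 × 0.6870 × 0.7755 × 0.4825 = 0.206084.

0.20608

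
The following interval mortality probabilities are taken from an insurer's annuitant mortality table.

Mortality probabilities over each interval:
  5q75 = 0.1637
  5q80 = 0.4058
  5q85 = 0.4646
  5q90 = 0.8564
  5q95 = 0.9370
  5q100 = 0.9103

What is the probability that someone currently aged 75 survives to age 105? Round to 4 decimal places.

0.0002

30p75 = (1 − 0.1637) × (1 − 0.4058) × (1 − 0.4646) × (1 − 0.8564) × (1 − 0.9370) × (1 − 0.9103).
= 0.8363 × 0.5942 × 0.5354 × 0.1436 × 0.0630 × 0.0897 = 0.000216.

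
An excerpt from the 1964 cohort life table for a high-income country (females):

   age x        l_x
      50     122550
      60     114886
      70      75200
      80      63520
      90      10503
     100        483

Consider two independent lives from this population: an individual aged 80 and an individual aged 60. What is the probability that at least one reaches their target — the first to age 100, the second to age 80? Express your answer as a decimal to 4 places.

p₁ = l_100/l_80 = 483/63520 = 0.007604; p₂ = l_80/l_60 = 63520/114886 = 0.552896.
P(at least one) = 1 − (1−p₁)(1−p₂) = 1 − 0.992396 × 0.447104 = 0.556296.

0.5563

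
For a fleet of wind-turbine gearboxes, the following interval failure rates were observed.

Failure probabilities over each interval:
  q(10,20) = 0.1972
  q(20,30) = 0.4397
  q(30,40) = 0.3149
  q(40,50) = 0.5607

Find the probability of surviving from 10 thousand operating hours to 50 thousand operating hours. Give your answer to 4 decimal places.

Survival from 10 to 50 is the product of surviving each interval: (1 − 0.1972) × (1 − 0.4397) × (1 − 0.3149) × (1 − 0.5607).
= 0.8028 × 0.5603 × 0.6851 × 0.4393 = 0.135376.

0.1354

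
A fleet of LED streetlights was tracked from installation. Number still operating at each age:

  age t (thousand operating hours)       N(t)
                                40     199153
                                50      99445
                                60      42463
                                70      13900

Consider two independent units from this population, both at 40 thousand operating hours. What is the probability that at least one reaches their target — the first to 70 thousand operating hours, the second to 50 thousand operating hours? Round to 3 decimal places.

p₁ = N(70)/N(40) = 13900/199153 = 0.069796; p₂ = N(50)/N(40) = 99445/199153 = 0.499340.
P(at least one) = 1 − (1−p₁)(1−p₂) = 1 − 0.930204 × 0.500660 = 0.534284.

0.534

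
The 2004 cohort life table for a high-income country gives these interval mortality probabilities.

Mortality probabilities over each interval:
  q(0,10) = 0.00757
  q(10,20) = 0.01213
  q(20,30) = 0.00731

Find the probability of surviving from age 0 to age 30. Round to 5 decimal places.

0.97323

The overall survival probability is (1 − 0.00757) × (1 − 0.01213) × (1 − 0.00731).
= 0.99243 × 0.98787 × 0.99269 = 0.973225.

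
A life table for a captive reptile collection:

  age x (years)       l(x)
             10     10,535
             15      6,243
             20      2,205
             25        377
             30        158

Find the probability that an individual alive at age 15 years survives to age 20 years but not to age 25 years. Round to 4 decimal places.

This is the probability of reaching 20 but not 25, conditional on being alive at 15: (l(20) − l(25)) / l(15).
= (2,205 − 377) / 6,243 = 1,828 / 6,243 = 0.292808.

0.2928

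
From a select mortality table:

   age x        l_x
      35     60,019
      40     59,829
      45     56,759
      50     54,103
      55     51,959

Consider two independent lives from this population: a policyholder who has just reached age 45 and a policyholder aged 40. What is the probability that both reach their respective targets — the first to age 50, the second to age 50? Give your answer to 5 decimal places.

p₁ = l_50/l_45 = 54,103/56,759 = 0.953206; p₂ = l_50/l_40 = 54,103/59,829 = 0.904294.
P(both) = p₁ × p₂ = 0.953206 × 0.904294 = 0.861978.

0.86198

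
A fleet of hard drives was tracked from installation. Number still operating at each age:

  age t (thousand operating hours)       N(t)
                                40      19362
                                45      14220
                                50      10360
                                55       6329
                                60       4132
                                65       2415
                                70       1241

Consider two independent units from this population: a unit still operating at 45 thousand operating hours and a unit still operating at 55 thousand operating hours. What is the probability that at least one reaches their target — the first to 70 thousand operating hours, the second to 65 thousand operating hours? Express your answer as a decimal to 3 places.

0.436

p₁ = N(70)/N(45) = 1241/14220 = 0.087271; p₂ = N(65)/N(55) = 2415/6329 = 0.381577.
P(at least one) = 1 − (1−p₁)(1−p₂) = 1 − 0.912729 × 0.618423 = 0.435547.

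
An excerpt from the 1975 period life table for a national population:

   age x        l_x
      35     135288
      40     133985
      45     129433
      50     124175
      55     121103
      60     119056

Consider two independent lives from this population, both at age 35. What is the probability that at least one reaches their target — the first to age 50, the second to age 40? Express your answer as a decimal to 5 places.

p₁ = l_50/l_35 = 124175/135288 = 0.917857; p₂ = l_40/l_35 = 133985/135288 = 0.990369.
P(at least one) = 1 − (1−p₁)(1−p₂) = 1 − 0.082143 × 0.009631 = 0.999209.

0.99921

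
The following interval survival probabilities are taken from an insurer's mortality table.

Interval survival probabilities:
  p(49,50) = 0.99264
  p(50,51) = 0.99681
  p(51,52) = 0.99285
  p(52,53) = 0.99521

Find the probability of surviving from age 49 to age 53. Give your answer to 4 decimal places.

0.9777

Chaining the interval survival probabilities: 0.99264 × 0.99681 × 0.99285 × 0.99521.
= 0.977693.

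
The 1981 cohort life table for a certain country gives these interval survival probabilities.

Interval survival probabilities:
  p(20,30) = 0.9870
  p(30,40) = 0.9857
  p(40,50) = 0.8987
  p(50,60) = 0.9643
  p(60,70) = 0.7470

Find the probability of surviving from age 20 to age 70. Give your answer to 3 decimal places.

0.630

The overall survival probability is 0.9870 × 0.9857 × 0.8987 × 0.9643 × 0.7470.
= 0.629810.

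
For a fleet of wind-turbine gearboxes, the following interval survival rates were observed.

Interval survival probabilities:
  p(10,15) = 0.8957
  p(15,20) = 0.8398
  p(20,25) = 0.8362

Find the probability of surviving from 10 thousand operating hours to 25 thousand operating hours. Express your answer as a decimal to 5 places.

0.62900

The overall survival probability is 0.8957 × 0.8398 × 0.8362.
= 0.628997.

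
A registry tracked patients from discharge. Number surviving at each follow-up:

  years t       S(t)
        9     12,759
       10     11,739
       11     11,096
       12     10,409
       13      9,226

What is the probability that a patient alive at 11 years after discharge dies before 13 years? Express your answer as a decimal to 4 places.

0.1685

P(die before 13 | alive at 11) = 1 − S(13)/S(11) = 1 − 9,226/11,096 = (1,870)/11,096 = 0.168529.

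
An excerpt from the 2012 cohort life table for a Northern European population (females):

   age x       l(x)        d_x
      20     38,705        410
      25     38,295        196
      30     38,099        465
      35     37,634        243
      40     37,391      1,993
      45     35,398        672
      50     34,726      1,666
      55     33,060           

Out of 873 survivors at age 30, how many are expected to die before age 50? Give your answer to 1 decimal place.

The relevant probability is 1 − 34,726/38,099 = 0.088533.
Expected number = 873 × 0.088533 = 77.3.

77.3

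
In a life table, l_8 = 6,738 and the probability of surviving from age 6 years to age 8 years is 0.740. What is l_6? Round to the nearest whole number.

l_6 = l_8 / p = 6,738 / 0.740 = 9105.

9105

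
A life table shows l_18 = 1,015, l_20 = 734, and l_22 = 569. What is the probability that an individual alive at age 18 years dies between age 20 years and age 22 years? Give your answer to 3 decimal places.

This is the probability of reaching 20 but not 22, conditional on being alive at 18: (l_20 − l_22) / l_18.
= (734 − 569) / 1,015 = 165 / 1,015 = 0.162562.

0.163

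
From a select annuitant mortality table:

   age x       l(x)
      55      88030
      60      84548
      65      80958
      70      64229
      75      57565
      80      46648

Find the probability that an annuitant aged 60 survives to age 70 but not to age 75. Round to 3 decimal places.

0.079

This is the probability of reaching 70 but not 75, conditional on being alive at 60: (l(70) − l(75)) / l(60).
= (64229 − 57565) / 84548 = 6664 / 84548 = 0.078819.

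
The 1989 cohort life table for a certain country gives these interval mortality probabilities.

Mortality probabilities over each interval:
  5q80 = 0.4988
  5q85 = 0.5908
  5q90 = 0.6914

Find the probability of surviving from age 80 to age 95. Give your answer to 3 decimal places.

Survival from 80 to 95 is the product of surviving each interval: (1 − 0.4988) × (1 − 0.5908) × (1 − 0.6914).
= 0.5012 × 0.4092 × 0.3086 = 0.063291.

0.063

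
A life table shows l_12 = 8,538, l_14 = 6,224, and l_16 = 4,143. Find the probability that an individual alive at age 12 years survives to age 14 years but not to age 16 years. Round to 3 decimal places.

0.244

This is the probability of reaching 14 but not 16, conditional on being alive at 12: (l_14 − l_16) / l_12.
= (6,224 − 4,143) / 8,538 = 2,081 / 8,538 = 0.243734.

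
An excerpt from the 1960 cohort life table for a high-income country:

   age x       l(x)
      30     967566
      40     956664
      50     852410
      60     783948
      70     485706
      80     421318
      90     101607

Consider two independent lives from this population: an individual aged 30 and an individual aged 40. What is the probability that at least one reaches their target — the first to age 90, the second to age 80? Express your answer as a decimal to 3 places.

p₁ = l(90)/l(30) = 101607/967566 = 0.105013; p₂ = l(80)/l(40) = 421318/956664 = 0.440403.
P(at least one) = 1 − (1−p₁)(1−p₂) = 1 − 0.894987 × 0.559597 = 0.499168.

0.499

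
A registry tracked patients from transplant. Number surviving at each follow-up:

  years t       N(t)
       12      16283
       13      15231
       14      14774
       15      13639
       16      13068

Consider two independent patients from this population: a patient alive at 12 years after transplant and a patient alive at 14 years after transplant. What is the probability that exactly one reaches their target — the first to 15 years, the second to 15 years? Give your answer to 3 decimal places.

p₁ = N(15)/N(12) = 13639/16283 = 0.837622; p₂ = N(15)/N(14) = 13639/14774 = 0.923176.
P(exactly one) = p₁(1−p₂) + (1−p₁)p₂ = 0.064349 + 0.149903 = 0.214253.

0.214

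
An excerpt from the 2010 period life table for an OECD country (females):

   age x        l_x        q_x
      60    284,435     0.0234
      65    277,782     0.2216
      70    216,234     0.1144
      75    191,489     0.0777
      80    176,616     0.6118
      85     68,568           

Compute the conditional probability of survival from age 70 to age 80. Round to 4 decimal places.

The conditional survival probability is l_80/l_70 = 176,616/216,234 = 0.816782.

0.8168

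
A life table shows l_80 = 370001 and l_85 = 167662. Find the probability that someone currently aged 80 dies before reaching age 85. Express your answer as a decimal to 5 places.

0.54686

P(die before 85 | alive at 80) = 1 − l_85/l_80 = 1 − 167662/370001 = (202339)/370001 = 0.546861.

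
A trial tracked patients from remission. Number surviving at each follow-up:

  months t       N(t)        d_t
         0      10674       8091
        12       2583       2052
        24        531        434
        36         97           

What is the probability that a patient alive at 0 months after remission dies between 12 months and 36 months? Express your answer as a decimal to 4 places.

This is the probability of reaching 12 but not 36, conditional on being alive at 0: (N(12) − N(36)) / N(0).
= (2583 − 97) / 10674 = 2486 / 10674 = 0.232902.

0.2329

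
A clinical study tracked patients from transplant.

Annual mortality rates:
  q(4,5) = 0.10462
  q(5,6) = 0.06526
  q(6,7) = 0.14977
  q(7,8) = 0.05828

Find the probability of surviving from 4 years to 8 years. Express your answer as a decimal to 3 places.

0.670

Survival from 4 to 8 is the product of surviving each interval: (1 − 0.10462) × (1 − 0.06526) × (1 − 0.14977) × (1 − 0.05828).
= 0.89538 × 0.93474 × 0.85023 × 0.94172 = 0.670126.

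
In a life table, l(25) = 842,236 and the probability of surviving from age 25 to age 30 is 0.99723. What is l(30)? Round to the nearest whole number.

l(30) = l(25) × p = 842,236 × 0.99723 = 839903.

839903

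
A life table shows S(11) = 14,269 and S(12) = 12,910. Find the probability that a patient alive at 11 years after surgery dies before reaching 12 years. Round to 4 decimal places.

0.0952

P(die before 12 | alive at 11) = 1 − S(12)/S(11) = 1 − 12,910/14,269 = (1,359)/14,269 = 0.095241.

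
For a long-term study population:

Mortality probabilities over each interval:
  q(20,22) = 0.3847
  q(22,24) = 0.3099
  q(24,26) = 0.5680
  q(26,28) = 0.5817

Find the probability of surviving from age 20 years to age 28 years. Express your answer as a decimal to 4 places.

Survival from 20 to 28 is the product of surviving each interval: (1 − 0.3847) × (1 − 0.3099) × (1 − 0.5680) × (1 − 0.5817).
= 0.6153 × 0.6901 × 0.4320 × 0.4183 = 0.076731.

0.0767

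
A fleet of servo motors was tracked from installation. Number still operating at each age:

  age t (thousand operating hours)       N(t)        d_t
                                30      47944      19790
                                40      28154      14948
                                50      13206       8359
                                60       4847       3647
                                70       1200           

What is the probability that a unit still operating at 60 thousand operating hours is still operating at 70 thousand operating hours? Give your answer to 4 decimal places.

0.2476

The conditional survival probability is N(70)/N(60) = 1200/4847 = 0.247576.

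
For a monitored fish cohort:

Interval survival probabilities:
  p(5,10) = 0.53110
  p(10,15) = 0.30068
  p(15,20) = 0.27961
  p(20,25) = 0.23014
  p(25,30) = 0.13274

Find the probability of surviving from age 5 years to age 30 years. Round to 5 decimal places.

Survival from 5 to 30 is the product of surviving each interval: 0.53110 × 0.30068 × 0.27961 × 0.23014 × 0.13274.
= 0.001364.

0.00136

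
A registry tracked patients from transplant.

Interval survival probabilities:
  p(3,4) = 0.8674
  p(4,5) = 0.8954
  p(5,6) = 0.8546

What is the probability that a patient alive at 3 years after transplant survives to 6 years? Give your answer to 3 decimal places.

0.664

The overall survival probability is 0.8674 × 0.8954 × 0.8546.
= 0.663742.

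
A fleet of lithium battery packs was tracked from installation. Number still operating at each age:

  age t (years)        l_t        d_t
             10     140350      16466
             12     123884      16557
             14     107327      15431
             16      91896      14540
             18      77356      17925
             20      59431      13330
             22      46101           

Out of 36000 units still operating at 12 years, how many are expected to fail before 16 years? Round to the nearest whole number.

9296

The relevant probability is 1 − 91896/123884 = 0.258209.
Expected number = 36000 × 0.258209 = 9296.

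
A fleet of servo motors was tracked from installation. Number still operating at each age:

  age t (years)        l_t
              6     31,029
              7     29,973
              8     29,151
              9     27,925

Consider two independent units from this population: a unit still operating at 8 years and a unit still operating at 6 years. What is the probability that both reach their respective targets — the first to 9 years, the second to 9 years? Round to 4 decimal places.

0.8621

p₁ = l_9/l_8 = 27,925/29,151 = 0.957943; p₂ = l_9/l_6 = 27,925/31,029 = 0.899965.
P(both) = p₁ × p₂ = 0.957943 × 0.899965 = 0.862115.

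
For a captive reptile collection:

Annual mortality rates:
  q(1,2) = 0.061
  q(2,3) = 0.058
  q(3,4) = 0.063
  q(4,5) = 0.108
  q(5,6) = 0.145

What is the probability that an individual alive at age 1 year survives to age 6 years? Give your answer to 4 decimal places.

Chaining the interval survival probabilities: (1 − 0.061) × (1 − 0.058) × (1 − 0.063) × (1 − 0.108) × (1 − 0.145).
= 0.939 × 0.942 × 0.937 × 0.892 × 0.855 = 0.632102.

0.6321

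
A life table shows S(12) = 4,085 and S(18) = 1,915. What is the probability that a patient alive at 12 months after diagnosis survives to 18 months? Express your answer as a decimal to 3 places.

The conditional survival probability is S(18)/S(12) = 1,915/4,085 = 0.468788.

0.469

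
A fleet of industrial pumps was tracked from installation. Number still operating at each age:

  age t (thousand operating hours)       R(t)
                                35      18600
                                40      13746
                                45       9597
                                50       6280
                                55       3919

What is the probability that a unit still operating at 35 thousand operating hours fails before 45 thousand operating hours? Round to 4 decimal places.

0.4840

P(fail before 45 | operational at 35) = 1 − R(45)/R(35) = 1 − 9597/18600 = (9003)/18600 = 0.484032.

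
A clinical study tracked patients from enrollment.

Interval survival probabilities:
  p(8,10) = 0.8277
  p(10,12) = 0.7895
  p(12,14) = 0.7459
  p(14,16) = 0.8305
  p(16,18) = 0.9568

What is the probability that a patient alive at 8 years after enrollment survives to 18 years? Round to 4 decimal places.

0.3873

Survival from 8 to 18 is the product of surviving each interval: 0.8277 × 0.7895 × 0.7459 × 0.8305 × 0.9568.
= 0.387317.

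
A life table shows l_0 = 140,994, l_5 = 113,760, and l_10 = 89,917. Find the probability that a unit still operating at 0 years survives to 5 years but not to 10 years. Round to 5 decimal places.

This is the probability of reaching 5 but not 10, conditional on being operational at 0: (l_5 − l_10) / l_0.
= (113,760 − 89,917) / 140,994 = 23,843 / 140,994 = 0.169106.

0.16911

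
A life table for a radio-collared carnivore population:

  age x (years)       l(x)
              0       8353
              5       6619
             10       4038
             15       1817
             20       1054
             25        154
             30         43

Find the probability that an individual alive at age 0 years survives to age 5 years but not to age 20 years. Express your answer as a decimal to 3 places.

0.666

This is the probability of reaching 5 but not 20, conditional on being alive at 0: (l(5) − l(20)) / l(0).
= (6619 − 1054) / 8353 = 5565 / 8353 = 0.666228.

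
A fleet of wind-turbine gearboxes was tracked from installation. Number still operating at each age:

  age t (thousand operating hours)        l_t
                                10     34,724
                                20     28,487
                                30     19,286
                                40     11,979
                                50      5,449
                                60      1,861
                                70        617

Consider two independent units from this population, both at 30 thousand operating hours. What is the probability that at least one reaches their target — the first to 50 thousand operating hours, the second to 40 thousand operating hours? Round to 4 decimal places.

0.7282

p₁ = l_50/l_30 = 5,449/19,286 = 0.282537; p₂ = l_40/l_30 = 11,979/19,286 = 0.621124.
P(at least one) = 1 − (1−p₁)(1−p₂) = 1 − 0.717463 × 0.378876 = 0.728170.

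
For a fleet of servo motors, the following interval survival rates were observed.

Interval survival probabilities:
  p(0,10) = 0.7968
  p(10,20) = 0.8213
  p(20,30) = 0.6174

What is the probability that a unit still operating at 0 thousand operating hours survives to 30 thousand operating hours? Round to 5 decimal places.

0.40403

Survival from 0 to 30 is the product of surviving each interval: 0.7968 × 0.8213 × 0.6174.
= 0.404034.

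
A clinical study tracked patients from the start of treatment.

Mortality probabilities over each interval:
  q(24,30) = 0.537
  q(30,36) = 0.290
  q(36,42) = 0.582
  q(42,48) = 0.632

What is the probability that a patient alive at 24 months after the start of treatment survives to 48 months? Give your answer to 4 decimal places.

0.0506

Survival from 24 to 48 is the product of surviving each interval: (1 − 0.537) × (1 − 0.290) × (1 − 0.582) × (1 − 0.632).
= 0.463 × 0.710 × 0.418 × 0.368 = 0.050567.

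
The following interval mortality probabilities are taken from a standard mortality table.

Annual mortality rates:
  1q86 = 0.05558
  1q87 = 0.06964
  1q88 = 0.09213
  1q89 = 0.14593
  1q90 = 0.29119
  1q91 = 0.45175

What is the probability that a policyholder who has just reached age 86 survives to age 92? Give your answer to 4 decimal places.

Chaining the interval survival probabilities: (1 − 0.05558) × (1 − 0.06964) × (1 − 0.09213) × (1 − 0.14593) × (1 − 0.29119) × (1 − 0.45175).
= 0.94442 × 0.93036 × 0.90787 × 0.85407 × 0.70881 × 0.54825 = 0.264754.

0.2648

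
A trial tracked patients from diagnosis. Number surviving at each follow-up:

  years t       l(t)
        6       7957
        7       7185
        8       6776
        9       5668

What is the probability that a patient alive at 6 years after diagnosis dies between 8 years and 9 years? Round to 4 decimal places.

0.1392

This is the probability of reaching 8 but not 9, conditional on being alive at 6: (l(8) − l(9)) / l(6).
= (6776 − 5668) / 7957 = 1108 / 7957 = 0.139248.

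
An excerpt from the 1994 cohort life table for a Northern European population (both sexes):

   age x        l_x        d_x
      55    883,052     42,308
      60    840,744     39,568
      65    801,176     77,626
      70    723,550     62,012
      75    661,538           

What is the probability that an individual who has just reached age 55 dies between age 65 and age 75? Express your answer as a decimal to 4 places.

This is the probability of reaching 65 but not 75, conditional on being alive at 55: (l_65 − l_75) / l_55.
= (801,176 − 661,538) / 883,052 = 139,638 / 883,052 = 0.158131.

0.1581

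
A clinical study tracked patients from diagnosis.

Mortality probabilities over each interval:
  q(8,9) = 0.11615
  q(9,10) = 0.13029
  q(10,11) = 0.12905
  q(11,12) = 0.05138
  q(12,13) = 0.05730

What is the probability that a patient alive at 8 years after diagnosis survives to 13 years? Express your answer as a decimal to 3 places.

Survival from 8 to 13 is the product of surviving each interval: (1 − 0.11615) × (1 − 0.13029) × (1 − 0.12905) × (1 − 0.05138) × (1 − 0.05730).
= 0.88385 × 0.86971 × 0.87095 × 0.94862 × 0.94270 = 0.598704.

0.599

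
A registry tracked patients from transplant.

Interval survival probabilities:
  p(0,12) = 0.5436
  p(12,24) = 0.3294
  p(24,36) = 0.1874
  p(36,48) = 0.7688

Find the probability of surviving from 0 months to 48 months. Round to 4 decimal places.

0.0258

Chaining the interval survival probabilities: 0.5436 × 0.3294 × 0.1874 × 0.7688.
= 0.025798.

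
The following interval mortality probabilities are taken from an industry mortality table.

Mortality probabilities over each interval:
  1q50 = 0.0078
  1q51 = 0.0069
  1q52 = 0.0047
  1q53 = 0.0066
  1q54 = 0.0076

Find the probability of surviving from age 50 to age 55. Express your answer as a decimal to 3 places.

5p50 = (1 − 0.0078) × (1 − 0.0069) × (1 − 0.0047) × (1 − 0.0066) × (1 − 0.0076).
= 0.9922 × 0.9931 × 0.9953 × 0.9934 × 0.9924 = 0.966846.

0.967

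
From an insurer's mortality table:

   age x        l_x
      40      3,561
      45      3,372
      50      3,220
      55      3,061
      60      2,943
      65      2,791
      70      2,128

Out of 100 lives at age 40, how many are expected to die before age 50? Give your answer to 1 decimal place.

The relevant probability is 1 − 3,220/3,561 = 0.095760.
Expected number = 100 × 0.095760 = 9.6.

9.6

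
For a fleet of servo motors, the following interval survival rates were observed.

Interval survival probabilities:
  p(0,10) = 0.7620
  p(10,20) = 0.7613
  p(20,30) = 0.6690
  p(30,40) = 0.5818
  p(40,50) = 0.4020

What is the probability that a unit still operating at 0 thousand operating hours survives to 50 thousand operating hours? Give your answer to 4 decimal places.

The overall survival probability is 0.7620 × 0.7613 × 0.6690 × 0.5818 × 0.4020.
= 0.090769.

0.0908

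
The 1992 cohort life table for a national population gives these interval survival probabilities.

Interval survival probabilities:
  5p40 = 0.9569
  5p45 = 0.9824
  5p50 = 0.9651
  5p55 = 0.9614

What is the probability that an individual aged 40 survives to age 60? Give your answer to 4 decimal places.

Survival from 40 to 60 is the product of surviving each interval: 0.9569 × 0.9824 × 0.9651 × 0.9614.
= 0.872231.

0.8722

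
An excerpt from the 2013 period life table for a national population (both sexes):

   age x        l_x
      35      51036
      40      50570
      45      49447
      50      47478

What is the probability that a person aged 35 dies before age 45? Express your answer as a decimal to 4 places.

P(die before 45 | alive at 35) = 1 − l_45/l_35 = 1 − 49447/51036 = (1589)/51036 = 0.031135.

0.0311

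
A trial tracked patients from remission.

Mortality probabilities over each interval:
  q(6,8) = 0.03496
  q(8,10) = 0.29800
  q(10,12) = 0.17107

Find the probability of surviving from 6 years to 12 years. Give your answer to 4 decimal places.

The overall survival probability is (1 − 0.03496) × (1 − 0.29800) × (1 − 0.17107).
= 0.96504 × 0.70200 × 0.82893 = 0.561565.

0.5616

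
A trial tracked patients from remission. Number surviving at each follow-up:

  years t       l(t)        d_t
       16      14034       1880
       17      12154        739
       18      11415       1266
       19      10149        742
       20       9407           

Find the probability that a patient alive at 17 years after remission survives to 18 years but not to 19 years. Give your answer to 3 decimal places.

This is the probability of reaching 18 but not 19, conditional on being alive at 17: (l(18) − l(19)) / l(17).
= (11415 − 10149) / 12154 = 1266 / 12154 = 0.104163.

0.104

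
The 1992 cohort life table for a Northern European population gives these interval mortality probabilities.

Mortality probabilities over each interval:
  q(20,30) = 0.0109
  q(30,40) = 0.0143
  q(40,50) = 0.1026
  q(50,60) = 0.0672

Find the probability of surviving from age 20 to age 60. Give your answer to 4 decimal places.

The overall survival probability is (1 − 0.0109) × (1 − 0.0143) × (1 − 0.1026) × (1 − 0.0672).
= 0.9891 × 0.9857 × 0.8974 × 0.9328 = 0.816130.

0.8161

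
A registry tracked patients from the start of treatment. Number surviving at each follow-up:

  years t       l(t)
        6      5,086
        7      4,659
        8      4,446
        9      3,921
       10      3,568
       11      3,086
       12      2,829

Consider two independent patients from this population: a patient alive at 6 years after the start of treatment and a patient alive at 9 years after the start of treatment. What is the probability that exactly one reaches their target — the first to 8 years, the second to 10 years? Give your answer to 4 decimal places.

0.1932

p₁ = l(8)/l(6) = 4,446/5,086 = 0.874164; p₂ = l(10)/l(9) = 3,568/3,921 = 0.909972.
P(exactly one) = p₁(1−p₂) + (1−p₁)p₂ = 0.078699 + 0.114507 = 0.193206.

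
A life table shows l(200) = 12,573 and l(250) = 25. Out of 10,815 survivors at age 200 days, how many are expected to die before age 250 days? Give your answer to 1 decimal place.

10793.5

The relevant probability is 1 − 25/12,573 = 0.998012.
Expected number = 10,815 × 0.998012 = 10793.5.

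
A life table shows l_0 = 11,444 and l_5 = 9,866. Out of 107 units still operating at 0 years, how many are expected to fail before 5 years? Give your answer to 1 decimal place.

14.8

The relevant probability is 1 − 9,866/11,444 = 0.137889.
Expected number = 107 × 0.137889 = 14.8.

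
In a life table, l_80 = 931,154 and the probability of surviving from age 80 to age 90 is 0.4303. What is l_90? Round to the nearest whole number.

400676

l_90 = l_80 × p = 931,154 × 0.4303 = 400676.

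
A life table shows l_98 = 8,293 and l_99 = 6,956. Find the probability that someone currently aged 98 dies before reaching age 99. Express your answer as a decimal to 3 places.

P(die before 99 | alive at 98) = 1 − l_99/l_98 = 1 − 6,956/8,293 = (1,337)/8,293 = 0.161220.

0.161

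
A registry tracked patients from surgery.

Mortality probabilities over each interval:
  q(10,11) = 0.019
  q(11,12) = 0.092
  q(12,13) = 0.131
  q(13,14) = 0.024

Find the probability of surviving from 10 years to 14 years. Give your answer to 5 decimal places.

0.75548

The overall survival probability is (1 − 0.019) × (1 − 0.092) × (1 − 0.131) × (1 − 0.024).
= 0.981 × 0.908 × 0.869 × 0.976 = 0.755483.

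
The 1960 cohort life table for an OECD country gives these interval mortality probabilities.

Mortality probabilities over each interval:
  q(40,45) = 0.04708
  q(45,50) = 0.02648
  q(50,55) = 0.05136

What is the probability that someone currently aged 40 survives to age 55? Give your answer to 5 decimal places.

0.88004

Chaining the interval survival probabilities: (1 − 0.04708) × (1 − 0.02648) × (1 − 0.05136).
= 0.95292 × 0.97352 × 0.94864 = 0.880041.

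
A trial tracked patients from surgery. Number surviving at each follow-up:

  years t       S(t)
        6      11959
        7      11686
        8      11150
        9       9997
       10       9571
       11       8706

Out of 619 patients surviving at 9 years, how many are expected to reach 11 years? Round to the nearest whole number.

The relevant probability is 8706/9997 = 0.870861.
Expected number = 619 × 0.870861 = 539.

539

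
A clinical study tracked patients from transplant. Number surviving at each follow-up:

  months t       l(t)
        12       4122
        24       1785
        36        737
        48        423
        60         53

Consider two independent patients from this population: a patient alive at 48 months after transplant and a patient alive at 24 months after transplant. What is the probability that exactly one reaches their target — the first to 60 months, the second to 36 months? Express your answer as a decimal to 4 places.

p₁ = l(60)/l(48) = 53/423 = 0.125296; p₂ = l(36)/l(24) = 737/1785 = 0.412885.
P(exactly one) = p₁(1−p₂) + (1−p₁)p₂ = 0.073563 + 0.361152 = 0.434715.

0.4347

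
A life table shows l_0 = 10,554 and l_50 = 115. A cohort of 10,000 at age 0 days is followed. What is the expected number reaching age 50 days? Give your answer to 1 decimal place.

109.0

The relevant probability is 115/10,554 = 0.010896.
Expected number = 10,000 × 0.010896 = 109.0.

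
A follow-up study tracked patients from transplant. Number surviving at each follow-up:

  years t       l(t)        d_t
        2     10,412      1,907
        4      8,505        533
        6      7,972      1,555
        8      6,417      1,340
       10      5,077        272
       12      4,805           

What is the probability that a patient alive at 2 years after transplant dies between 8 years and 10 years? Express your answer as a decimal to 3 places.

This is the probability of reaching 8 but not 10, conditional on being alive at 2: (l(8) − l(10)) / l(2).
= (6,417 − 5,077) / 10,412 = 1,340 / 10,412 = 0.128698.

0.129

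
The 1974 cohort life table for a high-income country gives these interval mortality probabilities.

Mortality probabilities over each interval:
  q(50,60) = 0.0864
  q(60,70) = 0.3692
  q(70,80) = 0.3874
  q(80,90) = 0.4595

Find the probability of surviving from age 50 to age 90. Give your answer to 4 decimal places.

The overall survival probability is (1 − 0.0864) × (1 − 0.3692) × (1 − 0.3874) × (1 − 0.4595).
= 0.9136 × 0.6308 × 0.6126 × 0.5405 = 0.190818.

0.1908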